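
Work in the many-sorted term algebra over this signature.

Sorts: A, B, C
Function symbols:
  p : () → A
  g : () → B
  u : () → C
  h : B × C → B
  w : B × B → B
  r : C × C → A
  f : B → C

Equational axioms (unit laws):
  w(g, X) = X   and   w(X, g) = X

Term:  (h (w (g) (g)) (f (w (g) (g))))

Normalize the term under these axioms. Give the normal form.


1. (h (w (g) (g)) (f (w (g) (g))))  →  (h (g) (f (w (g) (g))))
2. (h (g) (f (w (g) (g))))  →  (h (g) (f (g)))

normal form = (h (g) (f (g)))


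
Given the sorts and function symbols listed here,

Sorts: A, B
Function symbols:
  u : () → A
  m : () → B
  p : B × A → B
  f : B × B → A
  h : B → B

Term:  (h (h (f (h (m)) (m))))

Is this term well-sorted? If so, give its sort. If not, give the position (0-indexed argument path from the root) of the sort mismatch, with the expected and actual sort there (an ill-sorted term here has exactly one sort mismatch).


        (m) : B
      (h (m)) : B
      (m) : B
    (f (h (m)) (m)) : A
  (h (f (h (m)) (m))) : ✗ arg 0 at [0, 0] has sort A, expected B

ill-sorted at position [0, 0]: expected B, got A


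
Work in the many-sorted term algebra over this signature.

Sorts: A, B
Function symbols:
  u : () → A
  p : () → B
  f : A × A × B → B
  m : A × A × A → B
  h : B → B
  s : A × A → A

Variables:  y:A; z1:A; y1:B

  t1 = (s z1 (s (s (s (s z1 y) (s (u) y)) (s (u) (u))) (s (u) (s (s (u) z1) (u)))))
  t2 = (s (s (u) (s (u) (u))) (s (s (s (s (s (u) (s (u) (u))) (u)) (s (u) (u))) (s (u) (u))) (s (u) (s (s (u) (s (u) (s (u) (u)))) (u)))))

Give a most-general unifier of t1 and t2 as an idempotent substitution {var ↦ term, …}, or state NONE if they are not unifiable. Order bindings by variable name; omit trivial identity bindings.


{y ↦ (u), z1 ↦ (s (u) (s (u) (u)))}


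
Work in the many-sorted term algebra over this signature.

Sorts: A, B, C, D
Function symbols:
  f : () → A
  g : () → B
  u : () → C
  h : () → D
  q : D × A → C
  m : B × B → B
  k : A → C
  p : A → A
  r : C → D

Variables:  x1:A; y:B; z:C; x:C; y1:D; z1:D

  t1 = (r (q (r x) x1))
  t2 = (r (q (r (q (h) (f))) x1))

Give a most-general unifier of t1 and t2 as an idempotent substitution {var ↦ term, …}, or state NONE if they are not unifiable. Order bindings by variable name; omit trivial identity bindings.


{x ↦ (q (h) (f))}


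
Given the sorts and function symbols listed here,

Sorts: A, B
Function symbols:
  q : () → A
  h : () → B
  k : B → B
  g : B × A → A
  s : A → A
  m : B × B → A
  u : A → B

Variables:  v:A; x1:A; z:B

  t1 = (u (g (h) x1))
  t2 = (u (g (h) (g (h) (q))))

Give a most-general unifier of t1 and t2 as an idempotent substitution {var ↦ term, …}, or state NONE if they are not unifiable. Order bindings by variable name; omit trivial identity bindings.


{x1 ↦ (g (h) (q))}


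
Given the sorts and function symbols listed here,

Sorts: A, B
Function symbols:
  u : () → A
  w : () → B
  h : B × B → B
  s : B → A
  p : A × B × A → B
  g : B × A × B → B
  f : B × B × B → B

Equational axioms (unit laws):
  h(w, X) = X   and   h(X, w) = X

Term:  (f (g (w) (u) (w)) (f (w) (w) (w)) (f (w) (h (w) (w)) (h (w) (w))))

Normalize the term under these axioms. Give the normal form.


1. (f (g (w) (u) (w)) (f (w) (w) (w)) (f (w) (h (w) (w)) (h (w) (w))))  →  (f (g (w) (u) (w)) (f (w) (w) (w)) (f (w) (w) (h (w) (w))))
2. (f (g (w) (u) (w)) (f (w) (w) (w)) (f (w) (w) (h (w) (w))))  →  (f (g (w) (u) (w)) (f (w) (w) (w)) (f (w) (w) (w)))

normal form = (f (g (w) (u) (w)) (f (w) (w) (w)) (f (w) (w) (w)))


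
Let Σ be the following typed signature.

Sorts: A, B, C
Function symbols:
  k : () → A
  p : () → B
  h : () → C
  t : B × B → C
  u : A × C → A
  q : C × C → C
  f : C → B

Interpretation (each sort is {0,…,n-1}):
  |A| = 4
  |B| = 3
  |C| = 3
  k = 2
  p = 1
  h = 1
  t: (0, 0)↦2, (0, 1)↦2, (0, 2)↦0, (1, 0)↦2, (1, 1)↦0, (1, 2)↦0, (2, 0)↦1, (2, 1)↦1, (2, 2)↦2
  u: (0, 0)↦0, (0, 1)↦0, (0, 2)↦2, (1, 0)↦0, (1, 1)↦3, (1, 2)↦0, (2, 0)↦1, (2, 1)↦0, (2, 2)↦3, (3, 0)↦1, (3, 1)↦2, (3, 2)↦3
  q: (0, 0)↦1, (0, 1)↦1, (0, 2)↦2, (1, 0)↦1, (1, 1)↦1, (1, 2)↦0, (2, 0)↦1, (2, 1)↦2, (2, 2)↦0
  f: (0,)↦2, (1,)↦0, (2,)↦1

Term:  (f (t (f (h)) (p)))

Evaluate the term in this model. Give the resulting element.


value = 1

  h = 1
  (f (h)) = f(1,) = 0
  p = 1
  (t (f (h)) (p)) = t(0, 1) = 2
  (f (t (f (h)) (p))) = f(2,) = 1


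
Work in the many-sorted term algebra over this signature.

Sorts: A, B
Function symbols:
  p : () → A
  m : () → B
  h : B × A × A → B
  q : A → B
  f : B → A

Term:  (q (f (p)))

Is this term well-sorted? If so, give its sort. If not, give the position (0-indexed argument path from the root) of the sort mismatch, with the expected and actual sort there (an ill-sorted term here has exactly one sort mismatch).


    (p) : A
  (f (p)) : ✗ arg 0 at [0, 0] has sort A, expected B

ill-sorted at position [0, 0]: expected B, got A


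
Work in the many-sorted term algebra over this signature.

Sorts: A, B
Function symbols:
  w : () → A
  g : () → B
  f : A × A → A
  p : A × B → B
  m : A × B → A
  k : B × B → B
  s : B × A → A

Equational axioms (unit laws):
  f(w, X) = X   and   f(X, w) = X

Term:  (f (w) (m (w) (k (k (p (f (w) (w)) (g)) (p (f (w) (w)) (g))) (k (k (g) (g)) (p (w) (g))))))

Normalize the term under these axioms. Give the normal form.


1. (f (w) (m (w) (k (k (p (f (w) (w)) (g)) (p (f (w) (w)) (g))) (k (k (g) (g)) (p (w) (g))))))  →  (m (w) (k (k (p (f (w) (w)) (g)) (p (f (w) (w)) (g))) (k (k (g) (g)) (p (w) (g)))))
2. (m (w) (k (k (p (f (w) (w)) (g)) (p (f (w) (w)) (g))) (k (k (g) (g)) (p (w) (g)))))  →  (m (w) (k (k (p (w) (g)) (p (f (w) (w)) (g))) (k (k (g) (g)) (p (w) (g)))))
3. (m (w) (k (k (p (w) (g)) (p (f (w) (w)) (g))) (k (k (g) (g)) (p (w) (g)))))  →  (m (w) (k (k (p (w) (g)) (p (w) (g))) (k (k (g) (g)) (p (w) (g)))))

normal form = (m (w) (k (k (p (w) (g)) (p (w) (g))) (k (k (g) (g)) (p (w) (g)))))


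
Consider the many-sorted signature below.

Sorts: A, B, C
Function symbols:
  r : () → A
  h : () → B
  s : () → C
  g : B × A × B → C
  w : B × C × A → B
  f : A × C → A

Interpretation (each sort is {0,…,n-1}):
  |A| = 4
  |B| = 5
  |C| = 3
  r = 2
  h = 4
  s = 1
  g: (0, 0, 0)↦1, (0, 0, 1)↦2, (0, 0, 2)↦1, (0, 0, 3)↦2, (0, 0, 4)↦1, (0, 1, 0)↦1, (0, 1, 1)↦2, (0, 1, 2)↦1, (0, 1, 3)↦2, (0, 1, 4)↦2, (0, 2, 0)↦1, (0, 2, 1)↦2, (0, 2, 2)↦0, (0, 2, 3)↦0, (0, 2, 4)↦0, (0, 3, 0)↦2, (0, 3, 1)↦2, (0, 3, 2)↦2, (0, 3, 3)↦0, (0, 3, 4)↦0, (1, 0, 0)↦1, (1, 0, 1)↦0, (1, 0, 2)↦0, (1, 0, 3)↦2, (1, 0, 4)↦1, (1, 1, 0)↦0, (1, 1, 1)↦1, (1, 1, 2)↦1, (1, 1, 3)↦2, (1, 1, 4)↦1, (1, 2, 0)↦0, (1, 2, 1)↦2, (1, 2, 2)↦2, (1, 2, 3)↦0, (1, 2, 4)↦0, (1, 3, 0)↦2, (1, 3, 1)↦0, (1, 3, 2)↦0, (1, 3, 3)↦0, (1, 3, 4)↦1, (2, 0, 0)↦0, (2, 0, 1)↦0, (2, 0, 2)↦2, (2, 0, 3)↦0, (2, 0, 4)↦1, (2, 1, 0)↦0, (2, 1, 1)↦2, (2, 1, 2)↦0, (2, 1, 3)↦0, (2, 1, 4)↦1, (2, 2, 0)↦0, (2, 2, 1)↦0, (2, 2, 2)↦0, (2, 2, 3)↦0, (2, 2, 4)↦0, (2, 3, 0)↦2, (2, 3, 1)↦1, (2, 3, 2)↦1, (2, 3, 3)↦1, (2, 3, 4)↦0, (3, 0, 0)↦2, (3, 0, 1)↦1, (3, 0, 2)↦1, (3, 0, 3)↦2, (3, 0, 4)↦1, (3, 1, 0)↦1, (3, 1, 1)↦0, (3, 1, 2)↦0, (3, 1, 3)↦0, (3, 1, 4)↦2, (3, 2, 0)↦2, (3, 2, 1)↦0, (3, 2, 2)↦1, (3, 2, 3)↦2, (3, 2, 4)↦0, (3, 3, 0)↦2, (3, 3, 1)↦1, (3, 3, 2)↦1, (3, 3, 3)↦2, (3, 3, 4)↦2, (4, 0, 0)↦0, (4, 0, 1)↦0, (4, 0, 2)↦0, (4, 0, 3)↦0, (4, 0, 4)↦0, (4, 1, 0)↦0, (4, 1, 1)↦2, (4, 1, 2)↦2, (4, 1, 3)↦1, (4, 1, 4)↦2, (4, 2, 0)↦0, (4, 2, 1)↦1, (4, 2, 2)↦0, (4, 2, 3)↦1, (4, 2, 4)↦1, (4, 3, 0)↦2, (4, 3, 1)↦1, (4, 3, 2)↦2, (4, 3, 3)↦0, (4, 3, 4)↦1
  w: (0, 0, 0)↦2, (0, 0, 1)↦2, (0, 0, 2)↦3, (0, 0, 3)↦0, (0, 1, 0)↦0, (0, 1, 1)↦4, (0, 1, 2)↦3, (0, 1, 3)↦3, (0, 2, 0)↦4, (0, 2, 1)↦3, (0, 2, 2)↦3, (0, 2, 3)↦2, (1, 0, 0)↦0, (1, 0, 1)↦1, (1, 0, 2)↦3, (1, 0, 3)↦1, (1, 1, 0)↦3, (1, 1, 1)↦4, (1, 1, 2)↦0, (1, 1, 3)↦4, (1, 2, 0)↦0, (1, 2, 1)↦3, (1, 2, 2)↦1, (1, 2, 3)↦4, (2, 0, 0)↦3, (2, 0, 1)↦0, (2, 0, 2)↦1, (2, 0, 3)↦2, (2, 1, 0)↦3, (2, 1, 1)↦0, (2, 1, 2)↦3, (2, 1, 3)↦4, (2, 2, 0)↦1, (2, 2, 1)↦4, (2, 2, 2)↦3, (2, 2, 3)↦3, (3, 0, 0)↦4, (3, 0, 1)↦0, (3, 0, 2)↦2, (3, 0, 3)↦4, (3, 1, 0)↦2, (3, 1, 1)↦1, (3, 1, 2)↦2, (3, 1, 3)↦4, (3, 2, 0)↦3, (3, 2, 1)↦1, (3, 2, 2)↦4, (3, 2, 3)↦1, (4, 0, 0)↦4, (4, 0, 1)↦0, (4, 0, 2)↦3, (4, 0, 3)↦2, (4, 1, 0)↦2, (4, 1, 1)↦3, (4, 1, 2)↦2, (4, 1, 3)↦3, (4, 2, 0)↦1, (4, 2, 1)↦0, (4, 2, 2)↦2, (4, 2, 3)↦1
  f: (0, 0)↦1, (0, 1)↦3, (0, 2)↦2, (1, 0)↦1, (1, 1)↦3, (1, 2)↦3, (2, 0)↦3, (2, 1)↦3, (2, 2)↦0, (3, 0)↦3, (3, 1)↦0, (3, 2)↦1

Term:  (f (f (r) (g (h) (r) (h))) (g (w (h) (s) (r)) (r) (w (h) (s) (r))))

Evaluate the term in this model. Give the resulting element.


  r = 2
  h = 4
  r = 2
  h = 4
  (g (h) (r) (h)) = g(4, 2, 4) = 1
  (f (r) (g (h) (r) (h))) = f(2, 1) = 3
  h = 4
  s = 1
  r = 2
  (w (h) (s) (r)) = w(4, 1, 2) = 2
  r = 2
  h = 4
  s = 1
  r = 2
  (w (h) (s) (r)) = w(4, 1, 2) = 2
  (g (w (h) (s) (r)) (r) (w (h) (s) (r))) = g(2, 2, 2) = 0
  (f (f (r) (g (h) (r) (h))) (g (w (h) (s) (r)) (r) (w (h) (s) (r)))) = f(3, 0) = 3

value = 3


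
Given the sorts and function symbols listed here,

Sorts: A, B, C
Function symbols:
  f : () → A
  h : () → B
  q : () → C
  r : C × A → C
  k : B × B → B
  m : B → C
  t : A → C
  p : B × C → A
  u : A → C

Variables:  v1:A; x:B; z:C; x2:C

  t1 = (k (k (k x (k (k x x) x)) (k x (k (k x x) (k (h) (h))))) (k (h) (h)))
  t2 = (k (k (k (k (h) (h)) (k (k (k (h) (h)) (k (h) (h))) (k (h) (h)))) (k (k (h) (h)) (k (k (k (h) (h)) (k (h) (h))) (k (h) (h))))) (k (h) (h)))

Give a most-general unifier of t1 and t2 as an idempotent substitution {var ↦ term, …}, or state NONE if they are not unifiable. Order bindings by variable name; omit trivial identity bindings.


{x ↦ (k (h) (h))}


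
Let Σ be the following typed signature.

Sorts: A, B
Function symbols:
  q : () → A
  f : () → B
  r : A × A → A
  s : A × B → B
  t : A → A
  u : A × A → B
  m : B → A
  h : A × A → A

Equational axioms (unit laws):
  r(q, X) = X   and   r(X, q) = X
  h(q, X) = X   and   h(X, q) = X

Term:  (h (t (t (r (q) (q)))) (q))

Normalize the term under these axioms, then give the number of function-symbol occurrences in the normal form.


size = 3

1. (h (t (t (r (q) (q)))) (q))  →  (t (t (r (q) (q))))
2. (t (t (r (q) (q))))  →  (t (t (q)))
normal form: (t (t (q)))


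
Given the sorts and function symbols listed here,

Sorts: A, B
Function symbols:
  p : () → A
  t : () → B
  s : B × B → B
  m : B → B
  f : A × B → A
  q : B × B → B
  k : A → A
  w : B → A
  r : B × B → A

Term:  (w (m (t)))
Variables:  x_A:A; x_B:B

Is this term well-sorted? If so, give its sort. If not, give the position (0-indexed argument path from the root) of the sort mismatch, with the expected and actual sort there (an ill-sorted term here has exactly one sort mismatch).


    (t) : B
  (m (t)) : B
(w (m (t))) : A

well-sorted; sort = A


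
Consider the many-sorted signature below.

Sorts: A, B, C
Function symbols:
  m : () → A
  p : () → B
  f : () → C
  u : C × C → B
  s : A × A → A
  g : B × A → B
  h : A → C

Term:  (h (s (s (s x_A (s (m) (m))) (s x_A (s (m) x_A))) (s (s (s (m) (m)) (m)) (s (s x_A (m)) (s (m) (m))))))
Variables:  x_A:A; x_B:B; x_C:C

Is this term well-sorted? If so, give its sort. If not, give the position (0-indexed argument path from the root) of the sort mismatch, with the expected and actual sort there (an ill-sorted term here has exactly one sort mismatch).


well-sorted; sort = C

        x_A : A
          (m) : A
          (m) : A
        (s (m) (m)) : A
      (s x_A (s (m) (m))) : A
        x_A : A
          (m) : A
          x_A : A
        (s (m) x_A) : A
      (s x_A (s (m) x_A)) : A
    (s (s x_A (s (m) (m))) (s x_A (s (m) x_A))) : A
          (m) : A
          (m) : A
        (s (m) (m)) : A
        (m) : A
      (s (s (m) (m)) (m)) : A
          x_A : A
          (m) : A
        (s x_A (m)) : A
          (m) : A
          (m) : A
        (s (m) (m)) : A
      (s (s x_A (m)) (s (m) (m))) : A
    (s (s (s (m) (m)) (m)) (s (s x_A (m)) (s (m) (m)))) : A
  (s (s (s x_A (s (m) (m))) (s x_A (s (m) x_A))) (s (s (s (m) (m)) (m)) (s (s x_A (m)) (s (m) (m))))) : A
(h (s (s (s x_A (s (m) (m))) (s x_A (s (m) x_A))) (s (s (s (m) (m)) (m)) (s (s x_A (m)) (s (m) (m)))))) : C


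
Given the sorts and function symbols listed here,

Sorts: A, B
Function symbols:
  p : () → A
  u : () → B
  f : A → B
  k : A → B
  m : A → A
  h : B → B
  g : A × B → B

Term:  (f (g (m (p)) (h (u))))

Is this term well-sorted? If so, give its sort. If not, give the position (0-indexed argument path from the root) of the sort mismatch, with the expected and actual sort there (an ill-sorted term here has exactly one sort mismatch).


ill-sorted at position [0]: expected A, got B

      (p) : A
    (m (p)) : A
      (u) : B
    (h (u)) : B
  (g (m (p)) (h (u))) : B
(f (g (m (p)) (h (u)))) : ✗ arg 0 at [0] has sort B, expected A


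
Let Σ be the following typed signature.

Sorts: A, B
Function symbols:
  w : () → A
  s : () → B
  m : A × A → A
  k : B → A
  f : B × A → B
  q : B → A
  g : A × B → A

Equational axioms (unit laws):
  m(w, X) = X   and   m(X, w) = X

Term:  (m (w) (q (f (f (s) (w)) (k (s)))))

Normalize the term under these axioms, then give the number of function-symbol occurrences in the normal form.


1. (m (w) (q (f (f (s) (w)) (k (s)))))  →  (q (f (f (s) (w)) (k (s))))
normal form: (q (f (f (s) (w)) (k (s))))

size = 7


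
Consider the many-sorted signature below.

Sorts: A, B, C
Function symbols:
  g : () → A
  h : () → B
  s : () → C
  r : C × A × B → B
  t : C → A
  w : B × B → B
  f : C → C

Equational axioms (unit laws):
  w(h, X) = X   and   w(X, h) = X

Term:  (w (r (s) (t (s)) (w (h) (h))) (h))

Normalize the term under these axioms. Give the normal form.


1. (w (r (s) (t (s)) (w (h) (h))) (h))  →  (r (s) (t (s)) (w (h) (h)))
2. (r (s) (t (s)) (w (h) (h)))  →  (r (s) (t (s)) (h))

normal form = (r (s) (t (s)) (h))


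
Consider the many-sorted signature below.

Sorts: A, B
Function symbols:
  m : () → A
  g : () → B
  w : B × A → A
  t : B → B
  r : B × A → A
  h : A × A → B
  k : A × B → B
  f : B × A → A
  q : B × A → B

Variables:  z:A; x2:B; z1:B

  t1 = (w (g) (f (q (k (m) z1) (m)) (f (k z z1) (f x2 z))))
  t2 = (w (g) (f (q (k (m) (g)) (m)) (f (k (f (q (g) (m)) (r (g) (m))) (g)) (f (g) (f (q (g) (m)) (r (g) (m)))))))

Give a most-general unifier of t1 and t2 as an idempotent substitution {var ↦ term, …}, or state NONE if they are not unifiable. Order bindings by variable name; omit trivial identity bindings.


{x2 ↦ (g), z ↦ (f (q (g) (m)) (r (g) (m))), z1 ↦ (g)}


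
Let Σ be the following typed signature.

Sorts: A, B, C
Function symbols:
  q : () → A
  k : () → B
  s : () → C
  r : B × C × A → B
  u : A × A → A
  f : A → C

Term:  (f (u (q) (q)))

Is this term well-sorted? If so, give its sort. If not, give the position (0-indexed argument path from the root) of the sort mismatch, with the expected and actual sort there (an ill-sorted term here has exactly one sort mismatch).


    (q) : A
    (q) : A
  (u (q) (q)) : A
(f (u (q) (q))) : C

well-sorted; sort = C


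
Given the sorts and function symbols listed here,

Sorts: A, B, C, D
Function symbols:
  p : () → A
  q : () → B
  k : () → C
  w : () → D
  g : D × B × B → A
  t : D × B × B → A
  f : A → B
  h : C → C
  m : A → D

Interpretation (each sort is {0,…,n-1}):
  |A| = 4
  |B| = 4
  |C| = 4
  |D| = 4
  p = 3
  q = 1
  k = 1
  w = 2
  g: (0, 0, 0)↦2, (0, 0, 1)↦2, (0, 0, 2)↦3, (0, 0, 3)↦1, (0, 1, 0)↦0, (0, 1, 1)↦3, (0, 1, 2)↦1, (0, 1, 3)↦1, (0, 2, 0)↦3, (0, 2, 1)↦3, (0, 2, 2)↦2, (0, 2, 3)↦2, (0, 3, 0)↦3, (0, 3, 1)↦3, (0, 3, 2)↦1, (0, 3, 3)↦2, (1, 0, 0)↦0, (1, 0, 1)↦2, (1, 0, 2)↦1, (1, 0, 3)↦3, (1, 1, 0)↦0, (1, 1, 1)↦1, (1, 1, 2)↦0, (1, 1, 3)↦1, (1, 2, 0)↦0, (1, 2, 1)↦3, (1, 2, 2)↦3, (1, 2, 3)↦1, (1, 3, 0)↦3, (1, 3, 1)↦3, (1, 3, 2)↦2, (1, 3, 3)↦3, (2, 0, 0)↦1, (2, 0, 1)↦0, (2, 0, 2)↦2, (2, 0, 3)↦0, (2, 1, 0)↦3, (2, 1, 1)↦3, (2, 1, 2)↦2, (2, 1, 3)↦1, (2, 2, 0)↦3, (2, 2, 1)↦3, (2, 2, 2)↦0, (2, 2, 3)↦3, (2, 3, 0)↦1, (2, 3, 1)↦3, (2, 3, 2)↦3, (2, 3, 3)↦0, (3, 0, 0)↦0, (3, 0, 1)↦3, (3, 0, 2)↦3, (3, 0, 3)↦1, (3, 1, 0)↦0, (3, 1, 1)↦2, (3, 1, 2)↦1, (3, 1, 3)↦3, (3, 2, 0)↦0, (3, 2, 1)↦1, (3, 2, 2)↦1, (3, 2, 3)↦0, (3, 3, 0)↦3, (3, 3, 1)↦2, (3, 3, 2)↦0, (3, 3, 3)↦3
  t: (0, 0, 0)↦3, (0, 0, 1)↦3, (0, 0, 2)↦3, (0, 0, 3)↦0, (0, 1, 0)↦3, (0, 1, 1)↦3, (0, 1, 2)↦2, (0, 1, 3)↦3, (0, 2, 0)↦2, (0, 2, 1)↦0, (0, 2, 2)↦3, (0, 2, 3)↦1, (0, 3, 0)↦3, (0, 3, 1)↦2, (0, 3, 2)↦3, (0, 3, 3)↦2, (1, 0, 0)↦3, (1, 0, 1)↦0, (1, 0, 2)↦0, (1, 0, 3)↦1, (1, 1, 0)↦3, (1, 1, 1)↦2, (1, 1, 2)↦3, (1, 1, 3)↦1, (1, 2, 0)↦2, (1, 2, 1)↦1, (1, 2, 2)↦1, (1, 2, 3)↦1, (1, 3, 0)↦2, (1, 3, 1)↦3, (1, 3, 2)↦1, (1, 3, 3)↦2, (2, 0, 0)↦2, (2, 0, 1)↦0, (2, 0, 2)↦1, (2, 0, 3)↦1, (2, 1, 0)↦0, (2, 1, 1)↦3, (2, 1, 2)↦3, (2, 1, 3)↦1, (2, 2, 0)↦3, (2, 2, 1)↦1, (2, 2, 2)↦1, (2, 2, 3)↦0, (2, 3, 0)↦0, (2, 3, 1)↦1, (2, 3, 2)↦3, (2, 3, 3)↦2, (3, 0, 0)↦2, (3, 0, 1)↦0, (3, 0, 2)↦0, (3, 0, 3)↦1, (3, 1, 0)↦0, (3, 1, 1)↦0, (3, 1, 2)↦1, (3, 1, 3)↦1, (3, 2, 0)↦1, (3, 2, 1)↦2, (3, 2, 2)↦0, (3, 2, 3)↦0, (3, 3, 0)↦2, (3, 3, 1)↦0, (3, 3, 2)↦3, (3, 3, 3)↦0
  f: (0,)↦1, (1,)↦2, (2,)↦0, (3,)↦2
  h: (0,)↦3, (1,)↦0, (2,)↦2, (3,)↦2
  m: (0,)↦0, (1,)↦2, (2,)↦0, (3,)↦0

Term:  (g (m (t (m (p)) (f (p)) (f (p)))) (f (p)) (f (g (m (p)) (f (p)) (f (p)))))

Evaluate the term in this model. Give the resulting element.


value = 3

  p = 3
  (m (p)) = m(3,) = 0
  p = 3
  (f (p)) = f(3,) = 2
  p = 3
  (f (p)) = f(3,) = 2
  (t (m (p)) (f (p)) (f (p))) = t(0, 2, 2) = 3
  (m (t (m (p)) (f (p)) (f (p)))) = m(3,) = 0
  p = 3
  (f (p)) = f(3,) = 2
  p = 3
  (m (p)) = m(3,) = 0
  p = 3
  (f (p)) = f(3,) = 2
  p = 3
  (f (p)) = f(3,) = 2
  (g (m (p)) (f (p)) (f (p))) = g(0, 2, 2) = 2
  (f (g (m (p)) (f (p)) (f (p)))) = f(2,) = 0
  (g (m (t (m (p)) (f (p)) (f (p)))) (f (p)) (f (g (m (p)) (f (p)) (f (p))))) = g(0, 2, 0) = 3


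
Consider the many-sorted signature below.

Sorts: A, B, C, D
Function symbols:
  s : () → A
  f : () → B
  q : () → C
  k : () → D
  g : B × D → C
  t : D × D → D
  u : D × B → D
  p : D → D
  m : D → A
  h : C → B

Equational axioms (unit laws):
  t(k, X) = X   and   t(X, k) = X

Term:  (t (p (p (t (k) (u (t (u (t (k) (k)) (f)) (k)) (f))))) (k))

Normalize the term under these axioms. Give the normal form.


normal form = (p (p (u (u (k) (f)) (f))))

1. (t (p (p (t (k) (u (t (u (t (k) (k)) (f)) (k)) (f))))) (k))  →  (p (p (t (k) (u (t (u (t (k) (k)) (f)) (k)) (f)))))
2. (p (p (t (k) (u (t (u (t (k) (k)) (f)) (k)) (f)))))  →  (p (p (u (t (u (t (k) (k)) (f)) (k)) (f))))
3. (p (p (u (t (u (t (k) (k)) (f)) (k)) (f))))  →  (p (p (u (u (t (k) (k)) (f)) (f))))
4. (p (p (u (u (t (k) (k)) (f)) (f))))  →  (p (p (u (u (k) (f)) (f))))


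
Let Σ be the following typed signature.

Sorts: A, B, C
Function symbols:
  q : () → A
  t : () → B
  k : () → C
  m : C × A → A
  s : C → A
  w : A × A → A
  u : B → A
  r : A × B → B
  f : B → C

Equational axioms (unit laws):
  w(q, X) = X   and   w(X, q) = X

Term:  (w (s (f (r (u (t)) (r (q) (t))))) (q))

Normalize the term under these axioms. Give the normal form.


normal form = (s (f (r (u (t)) (r (q) (t)))))

1. (w (s (f (r (u (t)) (r (q) (t))))) (q))  →  (s (f (r (u (t)) (r (q) (t)))))


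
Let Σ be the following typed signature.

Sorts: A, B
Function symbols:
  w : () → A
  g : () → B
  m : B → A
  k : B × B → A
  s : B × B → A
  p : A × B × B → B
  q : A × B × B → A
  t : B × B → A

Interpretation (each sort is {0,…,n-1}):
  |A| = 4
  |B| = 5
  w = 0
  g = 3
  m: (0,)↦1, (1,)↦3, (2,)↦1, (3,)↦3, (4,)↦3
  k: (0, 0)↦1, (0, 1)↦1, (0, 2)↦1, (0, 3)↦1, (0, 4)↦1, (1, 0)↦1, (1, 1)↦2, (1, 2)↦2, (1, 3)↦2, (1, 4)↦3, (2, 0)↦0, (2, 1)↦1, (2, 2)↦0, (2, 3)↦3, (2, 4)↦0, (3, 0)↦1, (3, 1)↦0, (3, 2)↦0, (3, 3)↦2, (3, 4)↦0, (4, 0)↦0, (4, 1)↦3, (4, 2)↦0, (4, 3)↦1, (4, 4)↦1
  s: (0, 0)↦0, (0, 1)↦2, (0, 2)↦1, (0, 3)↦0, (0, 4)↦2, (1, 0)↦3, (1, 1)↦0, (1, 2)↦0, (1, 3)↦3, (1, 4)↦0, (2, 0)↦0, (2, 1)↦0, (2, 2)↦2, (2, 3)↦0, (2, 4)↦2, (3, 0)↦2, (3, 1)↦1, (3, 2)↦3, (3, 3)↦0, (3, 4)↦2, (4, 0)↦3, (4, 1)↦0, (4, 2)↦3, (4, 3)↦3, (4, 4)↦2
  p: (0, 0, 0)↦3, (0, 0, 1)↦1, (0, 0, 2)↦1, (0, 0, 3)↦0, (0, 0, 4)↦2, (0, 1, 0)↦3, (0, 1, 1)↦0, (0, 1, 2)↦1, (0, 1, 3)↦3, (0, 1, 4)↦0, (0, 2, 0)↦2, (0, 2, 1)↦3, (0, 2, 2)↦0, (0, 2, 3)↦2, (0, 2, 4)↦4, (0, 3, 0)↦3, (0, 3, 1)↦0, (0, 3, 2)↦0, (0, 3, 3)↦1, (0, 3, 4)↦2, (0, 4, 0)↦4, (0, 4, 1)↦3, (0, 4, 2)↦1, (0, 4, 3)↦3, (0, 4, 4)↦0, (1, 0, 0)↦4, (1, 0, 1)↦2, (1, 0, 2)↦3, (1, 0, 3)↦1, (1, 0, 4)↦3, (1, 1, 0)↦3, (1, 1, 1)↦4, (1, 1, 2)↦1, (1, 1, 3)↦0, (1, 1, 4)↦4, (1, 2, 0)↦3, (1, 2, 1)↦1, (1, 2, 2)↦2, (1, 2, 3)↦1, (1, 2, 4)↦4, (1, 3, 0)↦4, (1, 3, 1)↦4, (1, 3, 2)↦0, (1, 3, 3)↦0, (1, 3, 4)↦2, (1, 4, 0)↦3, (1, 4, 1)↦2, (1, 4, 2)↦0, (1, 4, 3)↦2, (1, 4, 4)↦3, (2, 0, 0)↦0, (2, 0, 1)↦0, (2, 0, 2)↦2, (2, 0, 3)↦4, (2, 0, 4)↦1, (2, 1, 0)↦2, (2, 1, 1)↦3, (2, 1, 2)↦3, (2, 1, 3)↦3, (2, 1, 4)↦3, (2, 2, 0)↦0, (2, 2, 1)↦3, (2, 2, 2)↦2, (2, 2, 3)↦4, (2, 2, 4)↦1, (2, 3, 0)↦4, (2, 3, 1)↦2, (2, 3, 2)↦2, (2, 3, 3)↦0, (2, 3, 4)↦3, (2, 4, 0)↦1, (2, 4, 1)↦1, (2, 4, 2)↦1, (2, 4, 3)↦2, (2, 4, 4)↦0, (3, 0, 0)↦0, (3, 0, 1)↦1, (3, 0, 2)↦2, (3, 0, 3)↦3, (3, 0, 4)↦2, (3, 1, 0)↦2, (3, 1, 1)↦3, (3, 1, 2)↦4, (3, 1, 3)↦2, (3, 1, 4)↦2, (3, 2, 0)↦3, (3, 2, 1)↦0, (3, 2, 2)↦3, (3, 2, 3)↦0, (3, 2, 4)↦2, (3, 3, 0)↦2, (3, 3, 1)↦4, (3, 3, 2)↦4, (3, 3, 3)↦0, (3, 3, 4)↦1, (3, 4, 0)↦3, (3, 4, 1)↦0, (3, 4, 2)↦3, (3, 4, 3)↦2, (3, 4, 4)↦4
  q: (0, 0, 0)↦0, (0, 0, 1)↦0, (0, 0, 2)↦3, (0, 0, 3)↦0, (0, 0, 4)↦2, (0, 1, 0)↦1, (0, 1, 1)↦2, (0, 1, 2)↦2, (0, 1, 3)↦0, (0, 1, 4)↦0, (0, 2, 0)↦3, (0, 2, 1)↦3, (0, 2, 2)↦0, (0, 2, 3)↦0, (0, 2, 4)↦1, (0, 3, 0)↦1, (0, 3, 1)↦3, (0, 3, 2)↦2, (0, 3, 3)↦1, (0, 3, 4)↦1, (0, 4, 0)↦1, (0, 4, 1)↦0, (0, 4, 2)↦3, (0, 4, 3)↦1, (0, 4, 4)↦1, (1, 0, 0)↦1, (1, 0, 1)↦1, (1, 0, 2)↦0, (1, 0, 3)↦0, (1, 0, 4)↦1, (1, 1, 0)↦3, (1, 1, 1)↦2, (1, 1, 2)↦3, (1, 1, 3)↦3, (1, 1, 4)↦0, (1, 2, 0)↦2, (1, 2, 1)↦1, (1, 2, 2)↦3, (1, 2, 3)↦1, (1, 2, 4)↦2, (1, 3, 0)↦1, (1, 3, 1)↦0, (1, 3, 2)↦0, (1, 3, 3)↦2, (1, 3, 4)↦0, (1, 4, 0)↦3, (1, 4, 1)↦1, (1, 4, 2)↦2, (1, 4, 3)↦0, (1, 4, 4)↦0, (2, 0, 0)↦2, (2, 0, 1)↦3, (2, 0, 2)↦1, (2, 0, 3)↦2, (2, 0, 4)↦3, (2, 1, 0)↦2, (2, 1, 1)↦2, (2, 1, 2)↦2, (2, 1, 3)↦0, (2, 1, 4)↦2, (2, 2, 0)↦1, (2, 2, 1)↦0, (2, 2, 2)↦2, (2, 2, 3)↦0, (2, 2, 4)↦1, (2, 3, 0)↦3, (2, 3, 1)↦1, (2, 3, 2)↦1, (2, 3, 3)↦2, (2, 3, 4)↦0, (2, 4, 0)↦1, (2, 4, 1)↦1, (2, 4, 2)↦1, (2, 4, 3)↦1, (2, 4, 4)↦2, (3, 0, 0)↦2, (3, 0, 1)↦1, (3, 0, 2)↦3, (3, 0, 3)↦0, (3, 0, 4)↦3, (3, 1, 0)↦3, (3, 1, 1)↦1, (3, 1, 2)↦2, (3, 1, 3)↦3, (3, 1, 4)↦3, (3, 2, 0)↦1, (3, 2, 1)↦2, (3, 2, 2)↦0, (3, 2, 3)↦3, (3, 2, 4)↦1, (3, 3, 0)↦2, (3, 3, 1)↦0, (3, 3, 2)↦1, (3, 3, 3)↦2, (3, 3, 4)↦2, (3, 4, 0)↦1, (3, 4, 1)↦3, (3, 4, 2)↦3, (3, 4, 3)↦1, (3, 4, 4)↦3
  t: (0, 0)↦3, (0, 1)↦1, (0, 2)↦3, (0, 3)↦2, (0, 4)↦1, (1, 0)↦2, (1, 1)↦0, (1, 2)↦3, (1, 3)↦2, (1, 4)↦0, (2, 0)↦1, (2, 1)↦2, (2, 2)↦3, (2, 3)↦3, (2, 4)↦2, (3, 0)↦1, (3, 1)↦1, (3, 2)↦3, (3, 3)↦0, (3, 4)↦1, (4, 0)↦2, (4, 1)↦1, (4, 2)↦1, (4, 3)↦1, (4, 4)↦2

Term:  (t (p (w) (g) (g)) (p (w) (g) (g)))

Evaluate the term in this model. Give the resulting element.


value = 0

  w = 0
  g = 3
  g = 3
  (p (w) (g) (g)) = p(0, 3, 3) = 1
  w = 0
  g = 3
  g = 3
  (p (w) (g) (g)) = p(0, 3, 3) = 1
  (t (p (w) (g) (g)) (p (w) (g) (g))) = t(1, 1) = 0


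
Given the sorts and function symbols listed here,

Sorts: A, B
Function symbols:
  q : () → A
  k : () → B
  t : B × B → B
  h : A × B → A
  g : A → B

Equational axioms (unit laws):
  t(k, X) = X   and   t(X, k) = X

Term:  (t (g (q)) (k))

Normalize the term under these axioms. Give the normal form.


1. (t (g (q)) (k))  →  (g (q))

normal form = (g (q))


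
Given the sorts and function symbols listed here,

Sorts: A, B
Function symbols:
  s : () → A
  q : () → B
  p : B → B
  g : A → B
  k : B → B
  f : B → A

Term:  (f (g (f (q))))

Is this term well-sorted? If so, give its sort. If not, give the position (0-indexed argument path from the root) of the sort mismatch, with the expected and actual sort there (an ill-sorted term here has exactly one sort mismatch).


      (q) : B
    (f (q)) : A
  (g (f (q))) : B
(f (g (f (q)))) : A

well-sorted; sort = A


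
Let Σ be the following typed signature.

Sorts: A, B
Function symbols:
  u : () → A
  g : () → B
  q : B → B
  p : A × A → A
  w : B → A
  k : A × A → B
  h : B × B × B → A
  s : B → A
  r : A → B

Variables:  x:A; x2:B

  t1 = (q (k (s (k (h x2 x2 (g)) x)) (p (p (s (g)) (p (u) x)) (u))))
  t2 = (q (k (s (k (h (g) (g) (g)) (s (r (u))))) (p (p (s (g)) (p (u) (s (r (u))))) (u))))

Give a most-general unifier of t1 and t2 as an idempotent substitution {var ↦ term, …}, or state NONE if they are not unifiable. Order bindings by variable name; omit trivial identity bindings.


{x ↦ (s (r (u))), x2 ↦ (g)}


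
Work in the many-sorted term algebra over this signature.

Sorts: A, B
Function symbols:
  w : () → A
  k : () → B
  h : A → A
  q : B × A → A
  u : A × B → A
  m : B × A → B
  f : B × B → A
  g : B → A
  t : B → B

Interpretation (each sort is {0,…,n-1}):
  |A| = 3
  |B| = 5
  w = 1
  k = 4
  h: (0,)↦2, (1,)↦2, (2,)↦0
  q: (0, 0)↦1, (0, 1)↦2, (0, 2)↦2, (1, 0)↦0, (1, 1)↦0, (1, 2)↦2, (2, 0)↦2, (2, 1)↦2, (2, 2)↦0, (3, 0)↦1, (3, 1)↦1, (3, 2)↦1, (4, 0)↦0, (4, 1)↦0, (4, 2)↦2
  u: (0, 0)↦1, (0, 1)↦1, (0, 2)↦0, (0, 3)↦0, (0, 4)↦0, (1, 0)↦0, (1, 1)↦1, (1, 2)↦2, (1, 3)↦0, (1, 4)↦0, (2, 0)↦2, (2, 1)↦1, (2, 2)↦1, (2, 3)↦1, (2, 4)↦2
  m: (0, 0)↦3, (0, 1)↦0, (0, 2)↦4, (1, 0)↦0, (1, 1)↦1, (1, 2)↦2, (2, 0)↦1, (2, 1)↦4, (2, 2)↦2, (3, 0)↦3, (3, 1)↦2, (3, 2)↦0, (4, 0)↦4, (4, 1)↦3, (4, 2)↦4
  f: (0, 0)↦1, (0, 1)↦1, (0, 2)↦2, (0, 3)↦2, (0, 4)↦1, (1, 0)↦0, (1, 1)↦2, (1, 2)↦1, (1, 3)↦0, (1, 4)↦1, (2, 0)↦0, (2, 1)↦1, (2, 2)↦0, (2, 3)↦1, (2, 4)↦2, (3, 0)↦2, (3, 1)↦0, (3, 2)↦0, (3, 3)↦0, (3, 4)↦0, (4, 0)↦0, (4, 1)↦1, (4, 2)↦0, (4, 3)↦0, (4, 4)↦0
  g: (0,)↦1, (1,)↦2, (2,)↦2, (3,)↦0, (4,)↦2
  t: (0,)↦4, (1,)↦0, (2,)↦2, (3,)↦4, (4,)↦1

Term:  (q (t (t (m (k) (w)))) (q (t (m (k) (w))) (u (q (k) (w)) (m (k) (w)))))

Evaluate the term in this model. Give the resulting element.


value = 0

  k = 4
  w = 1
  (m (k) (w)) = m(4, 1) = 3
  (t (m (k) (w))) = t(3,) = 4
  (t (t (m (k) (w)))) = t(4,) = 1
  k = 4
  w = 1
  (m (k) (w)) = m(4, 1) = 3
  (t (m (k) (w))) = t(3,) = 4
  k = 4
  w = 1
  (q (k) (w)) = q(4, 1) = 0
  k = 4
  w = 1
  (m (k) (w)) = m(4, 1) = 3
  (u (q (k) (w)) (m (k) (w))) = u(0, 3) = 0
  (q (t (m (k) (w))) (u (q (k) (w)) (m (k) (w)))) = q(4, 0) = 0
  (q (t (t (m (k) (w)))) (q (t (m (k) (w))) (u (q (k) (w)) (m (k) (w))))) = q(1, 0) = 0


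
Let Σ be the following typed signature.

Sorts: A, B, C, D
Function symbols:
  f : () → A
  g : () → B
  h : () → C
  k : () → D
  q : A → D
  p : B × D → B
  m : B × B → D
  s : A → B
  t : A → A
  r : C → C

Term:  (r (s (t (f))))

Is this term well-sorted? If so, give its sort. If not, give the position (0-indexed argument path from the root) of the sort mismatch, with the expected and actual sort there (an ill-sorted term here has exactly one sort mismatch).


ill-sorted at position [0]: expected C, got B

      (f) : A
    (t (f)) : A
  (s (t (f))) : B
(r (s (t (f)))) : ✗ arg 0 at [0] has sort B, expected C


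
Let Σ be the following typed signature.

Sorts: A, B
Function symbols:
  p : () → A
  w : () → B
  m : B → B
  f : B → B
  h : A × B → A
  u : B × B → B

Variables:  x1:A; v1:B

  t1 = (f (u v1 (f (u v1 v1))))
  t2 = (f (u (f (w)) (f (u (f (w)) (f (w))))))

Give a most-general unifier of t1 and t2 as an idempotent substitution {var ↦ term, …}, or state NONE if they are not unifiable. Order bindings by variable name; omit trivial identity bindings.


{v1 ↦ (f (w))}


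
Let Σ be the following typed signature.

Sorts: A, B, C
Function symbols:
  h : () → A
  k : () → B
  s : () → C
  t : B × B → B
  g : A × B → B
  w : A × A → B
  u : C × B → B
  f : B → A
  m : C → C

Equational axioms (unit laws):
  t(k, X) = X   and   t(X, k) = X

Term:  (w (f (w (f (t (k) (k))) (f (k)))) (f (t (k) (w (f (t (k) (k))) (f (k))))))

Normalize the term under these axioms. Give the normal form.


1. (w (f (w (f (t (k) (k))) (f (k)))) (f (t (k) (w (f (t (k) (k))) (f (k))))))  →  (w (f (w (f (k)) (f (k)))) (f (t (k) (w (f (t (k) (k))) (f (k))))))
2. (w (f (w (f (k)) (f (k)))) (f (t (k) (w (f (t (k) (k))) (f (k))))))  →  (w (f (w (f (k)) (f (k)))) (f (w (f (t (k) (k))) (f (k)))))
3. (w (f (w (f (k)) (f (k)))) (f (w (f (t (k) (k))) (f (k)))))  →  (w (f (w (f (k)) (f (k)))) (f (w (f (k)) (f (k)))))

normal form = (w (f (w (f (k)) (f (k)))) (f (w (f (k)) (f (k)))))


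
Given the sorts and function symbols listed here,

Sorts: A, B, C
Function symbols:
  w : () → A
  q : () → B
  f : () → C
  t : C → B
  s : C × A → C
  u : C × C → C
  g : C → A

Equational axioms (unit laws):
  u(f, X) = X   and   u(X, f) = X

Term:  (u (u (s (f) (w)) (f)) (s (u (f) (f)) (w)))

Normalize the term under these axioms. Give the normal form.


1. (u (u (s (f) (w)) (f)) (s (u (f) (f)) (w)))  →  (u (s (f) (w)) (s (u (f) (f)) (w)))
2. (u (s (f) (w)) (s (u (f) (f)) (w)))  →  (u (s (f) (w)) (s (f) (w)))

normal form = (u (s (f) (w)) (s (f) (w)))


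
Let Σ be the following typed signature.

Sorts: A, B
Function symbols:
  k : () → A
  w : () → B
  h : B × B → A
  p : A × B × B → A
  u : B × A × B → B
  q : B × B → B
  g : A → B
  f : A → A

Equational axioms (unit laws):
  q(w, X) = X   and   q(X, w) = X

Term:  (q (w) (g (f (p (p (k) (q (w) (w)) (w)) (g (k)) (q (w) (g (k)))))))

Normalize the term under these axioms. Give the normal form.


1. (q (w) (g (f (p (p (k) (q (w) (w)) (w)) (g (k)) (q (w) (g (k)))))))  →  (g (f (p (p (k) (q (w) (w)) (w)) (g (k)) (q (w) (g (k))))))
2. (g (f (p (p (k) (q (w) (w)) (w)) (g (k)) (q (w) (g (k))))))  →  (g (f (p (p (k) (w) (w)) (g (k)) (q (w) (g (k))))))
3. (g (f (p (p (k) (w) (w)) (g (k)) (q (w) (g (k))))))  →  (g (f (p (p (k) (w) (w)) (g (k)) (g (k)))))

normal form = (g (f (p (p (k) (w) (w)) (g (k)) (g (k)))))


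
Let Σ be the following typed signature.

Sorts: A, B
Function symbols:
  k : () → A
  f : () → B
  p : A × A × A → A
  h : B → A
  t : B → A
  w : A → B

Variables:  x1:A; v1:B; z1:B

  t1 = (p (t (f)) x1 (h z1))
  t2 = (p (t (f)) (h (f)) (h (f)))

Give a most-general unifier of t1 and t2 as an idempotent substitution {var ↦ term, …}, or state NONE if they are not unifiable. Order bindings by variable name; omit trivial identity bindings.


{x1 ↦ (h (f)), z1 ↦ (f)}


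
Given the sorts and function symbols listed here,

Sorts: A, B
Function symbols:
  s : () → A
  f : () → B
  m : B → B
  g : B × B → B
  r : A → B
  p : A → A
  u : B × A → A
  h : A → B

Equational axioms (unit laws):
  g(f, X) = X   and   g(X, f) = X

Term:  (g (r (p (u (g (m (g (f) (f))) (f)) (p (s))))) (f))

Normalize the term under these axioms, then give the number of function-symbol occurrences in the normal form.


size = 7

1. (g (r (p (u (g (m (g (f) (f))) (f)) (p (s))))) (f))  →  (r (p (u (g (m (g (f) (f))) (f)) (p (s)))))
2. (r (p (u (g (m (g (f) (f))) (f)) (p (s)))))  →  (r (p (u (m (g (f) (f))) (p (s)))))
3. (r (p (u (m (g (f) (f))) (p (s)))))  →  (r (p (u (m (f)) (p (s)))))
normal form: (r (p (u (m (f)) (p (s)))))


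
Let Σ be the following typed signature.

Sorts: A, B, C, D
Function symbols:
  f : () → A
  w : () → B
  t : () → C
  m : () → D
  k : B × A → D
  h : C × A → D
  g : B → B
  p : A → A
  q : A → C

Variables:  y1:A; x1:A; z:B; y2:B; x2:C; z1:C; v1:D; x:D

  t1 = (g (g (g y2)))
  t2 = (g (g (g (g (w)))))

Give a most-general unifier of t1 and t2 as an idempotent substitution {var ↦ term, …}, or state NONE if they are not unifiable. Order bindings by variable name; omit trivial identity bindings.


{y2 ↦ (g (w))}


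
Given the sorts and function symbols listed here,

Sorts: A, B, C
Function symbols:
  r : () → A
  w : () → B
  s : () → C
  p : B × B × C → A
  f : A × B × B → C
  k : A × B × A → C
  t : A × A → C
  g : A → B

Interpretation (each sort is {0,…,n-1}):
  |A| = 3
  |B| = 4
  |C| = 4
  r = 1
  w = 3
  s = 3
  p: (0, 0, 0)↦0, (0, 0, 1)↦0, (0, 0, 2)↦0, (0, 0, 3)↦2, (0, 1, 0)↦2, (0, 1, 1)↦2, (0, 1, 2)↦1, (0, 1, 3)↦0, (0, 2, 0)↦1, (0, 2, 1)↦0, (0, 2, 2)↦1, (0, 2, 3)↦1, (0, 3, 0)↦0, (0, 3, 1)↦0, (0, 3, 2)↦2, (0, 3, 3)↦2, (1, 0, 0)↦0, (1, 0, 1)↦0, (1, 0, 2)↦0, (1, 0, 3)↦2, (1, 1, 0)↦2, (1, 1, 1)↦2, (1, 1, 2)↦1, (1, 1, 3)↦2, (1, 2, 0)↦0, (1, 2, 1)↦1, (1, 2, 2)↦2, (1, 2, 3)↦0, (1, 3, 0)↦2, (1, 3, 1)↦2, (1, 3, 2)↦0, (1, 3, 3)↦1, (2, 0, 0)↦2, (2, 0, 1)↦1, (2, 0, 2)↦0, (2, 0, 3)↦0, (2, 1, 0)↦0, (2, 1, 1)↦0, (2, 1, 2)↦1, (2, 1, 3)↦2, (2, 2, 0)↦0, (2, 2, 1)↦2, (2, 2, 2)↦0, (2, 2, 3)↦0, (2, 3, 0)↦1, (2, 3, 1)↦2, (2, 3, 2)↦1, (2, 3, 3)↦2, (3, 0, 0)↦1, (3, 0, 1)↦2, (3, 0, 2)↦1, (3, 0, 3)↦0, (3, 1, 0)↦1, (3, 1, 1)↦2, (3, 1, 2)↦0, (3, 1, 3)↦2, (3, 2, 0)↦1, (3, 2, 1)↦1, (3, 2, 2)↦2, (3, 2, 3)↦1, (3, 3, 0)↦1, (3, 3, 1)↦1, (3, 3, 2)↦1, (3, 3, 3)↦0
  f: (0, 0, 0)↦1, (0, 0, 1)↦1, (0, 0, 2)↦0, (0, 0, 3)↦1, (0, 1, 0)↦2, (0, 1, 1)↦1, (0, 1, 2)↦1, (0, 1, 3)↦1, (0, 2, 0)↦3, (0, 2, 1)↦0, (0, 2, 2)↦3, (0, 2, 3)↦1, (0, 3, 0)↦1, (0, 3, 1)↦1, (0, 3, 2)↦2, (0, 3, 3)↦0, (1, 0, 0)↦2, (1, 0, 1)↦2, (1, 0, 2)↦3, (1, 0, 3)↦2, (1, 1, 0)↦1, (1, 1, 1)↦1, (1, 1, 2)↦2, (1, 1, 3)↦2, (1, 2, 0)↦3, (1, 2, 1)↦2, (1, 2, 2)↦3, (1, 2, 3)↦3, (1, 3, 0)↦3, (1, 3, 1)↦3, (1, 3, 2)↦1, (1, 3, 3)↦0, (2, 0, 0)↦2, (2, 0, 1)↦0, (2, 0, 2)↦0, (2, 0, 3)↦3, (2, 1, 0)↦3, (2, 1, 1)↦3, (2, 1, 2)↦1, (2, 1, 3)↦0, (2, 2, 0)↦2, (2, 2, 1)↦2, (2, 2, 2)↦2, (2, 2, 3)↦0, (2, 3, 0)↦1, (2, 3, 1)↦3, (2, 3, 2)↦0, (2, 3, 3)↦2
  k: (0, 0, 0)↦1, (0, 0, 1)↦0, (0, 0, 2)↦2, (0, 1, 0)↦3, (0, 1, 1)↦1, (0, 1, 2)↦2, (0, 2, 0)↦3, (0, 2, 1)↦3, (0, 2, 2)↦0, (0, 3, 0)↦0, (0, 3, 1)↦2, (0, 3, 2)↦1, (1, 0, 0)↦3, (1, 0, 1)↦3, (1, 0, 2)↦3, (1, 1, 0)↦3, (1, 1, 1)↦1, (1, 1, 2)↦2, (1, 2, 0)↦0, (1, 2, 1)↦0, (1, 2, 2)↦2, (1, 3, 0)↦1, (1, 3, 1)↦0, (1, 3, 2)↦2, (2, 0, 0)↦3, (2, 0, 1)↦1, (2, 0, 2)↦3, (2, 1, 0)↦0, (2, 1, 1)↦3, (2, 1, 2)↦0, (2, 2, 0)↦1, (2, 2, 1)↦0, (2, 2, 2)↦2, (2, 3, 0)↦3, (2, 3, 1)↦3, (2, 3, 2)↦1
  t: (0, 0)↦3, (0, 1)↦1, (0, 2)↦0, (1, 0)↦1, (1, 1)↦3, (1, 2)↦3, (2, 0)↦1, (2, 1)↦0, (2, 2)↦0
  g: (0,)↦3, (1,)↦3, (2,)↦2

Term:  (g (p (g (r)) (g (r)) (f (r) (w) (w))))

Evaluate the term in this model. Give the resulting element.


value = 3

  r = 1
  (g (r)) = g(1,) = 3
  r = 1
  (g (r)) = g(1,) = 3
  r = 1
  w = 3
  w = 3
  (f (r) (w) (w)) = f(1, 3, 3) = 0
  (p (g (r)) (g (r)) (f (r) (w) (w))) = p(3, 3, 0) = 1
  (g (p (g (r)) (g (r)) (f (r) (w) (w)))) = g(1,) = 3


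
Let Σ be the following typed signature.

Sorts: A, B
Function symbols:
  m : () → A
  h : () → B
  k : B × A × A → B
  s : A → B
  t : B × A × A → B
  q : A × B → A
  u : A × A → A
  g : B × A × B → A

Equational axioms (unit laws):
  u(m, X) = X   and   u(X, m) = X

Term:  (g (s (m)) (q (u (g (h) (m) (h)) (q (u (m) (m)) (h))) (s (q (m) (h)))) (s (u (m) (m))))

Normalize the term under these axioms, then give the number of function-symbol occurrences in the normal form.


1. (g (s (m)) (q (u (g (h) (m) (h)) (q (u (m) (m)) (h))) (s (q (m) (h)))) (s (u (m) (m))))  →  (g (s (m)) (q (u (g (h) (m) (h)) (q (m) (h))) (s (q (m) (h)))) (s (u (m) (m))))
2. (g (s (m)) (q (u (g (h) (m) (h)) (q (m) (h))) (s (q (m) (h)))) (s (u (m) (m))))  →  (g (s (m)) (q (u (g (h) (m) (h)) (q (m) (h))) (s (q (m) (h)))) (s (m)))
normal form: (g (s (m)) (q (u (g (h) (m) (h)) (q (m) (h))) (s (q (m) (h)))) (s (m)))

size = 18


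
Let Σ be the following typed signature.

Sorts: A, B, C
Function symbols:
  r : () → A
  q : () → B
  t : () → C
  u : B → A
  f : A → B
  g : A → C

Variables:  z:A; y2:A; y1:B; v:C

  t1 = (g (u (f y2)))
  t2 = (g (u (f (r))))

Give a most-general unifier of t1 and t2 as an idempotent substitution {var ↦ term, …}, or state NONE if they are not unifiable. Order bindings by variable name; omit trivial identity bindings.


{y2 ↦ (r)}


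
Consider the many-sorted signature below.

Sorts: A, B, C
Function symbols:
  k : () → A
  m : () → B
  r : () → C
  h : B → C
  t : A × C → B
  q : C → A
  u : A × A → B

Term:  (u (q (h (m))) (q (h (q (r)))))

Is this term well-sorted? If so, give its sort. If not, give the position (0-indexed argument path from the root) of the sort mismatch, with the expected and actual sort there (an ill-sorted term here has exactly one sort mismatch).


      (m) : B
    (h (m)) : C
  (q (h (m))) : A
        (r) : C
      (q (r)) : A
    (h (q (r))) : ✗ arg 0 at [1, 0, 0] has sort A, expected B

ill-sorted at position [1, 0, 0]: expected B, got A


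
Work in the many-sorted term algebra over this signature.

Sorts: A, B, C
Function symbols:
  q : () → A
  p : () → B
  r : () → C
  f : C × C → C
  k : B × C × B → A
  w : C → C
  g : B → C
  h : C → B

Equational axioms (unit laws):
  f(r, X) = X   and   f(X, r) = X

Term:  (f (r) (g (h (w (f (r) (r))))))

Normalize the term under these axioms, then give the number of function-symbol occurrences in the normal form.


size = 4

1. (f (r) (g (h (w (f (r) (r))))))  →  (g (h (w (f (r) (r)))))
2. (g (h (w (f (r) (r)))))  →  (g (h (w (r))))
normal form: (g (h (w (r))))


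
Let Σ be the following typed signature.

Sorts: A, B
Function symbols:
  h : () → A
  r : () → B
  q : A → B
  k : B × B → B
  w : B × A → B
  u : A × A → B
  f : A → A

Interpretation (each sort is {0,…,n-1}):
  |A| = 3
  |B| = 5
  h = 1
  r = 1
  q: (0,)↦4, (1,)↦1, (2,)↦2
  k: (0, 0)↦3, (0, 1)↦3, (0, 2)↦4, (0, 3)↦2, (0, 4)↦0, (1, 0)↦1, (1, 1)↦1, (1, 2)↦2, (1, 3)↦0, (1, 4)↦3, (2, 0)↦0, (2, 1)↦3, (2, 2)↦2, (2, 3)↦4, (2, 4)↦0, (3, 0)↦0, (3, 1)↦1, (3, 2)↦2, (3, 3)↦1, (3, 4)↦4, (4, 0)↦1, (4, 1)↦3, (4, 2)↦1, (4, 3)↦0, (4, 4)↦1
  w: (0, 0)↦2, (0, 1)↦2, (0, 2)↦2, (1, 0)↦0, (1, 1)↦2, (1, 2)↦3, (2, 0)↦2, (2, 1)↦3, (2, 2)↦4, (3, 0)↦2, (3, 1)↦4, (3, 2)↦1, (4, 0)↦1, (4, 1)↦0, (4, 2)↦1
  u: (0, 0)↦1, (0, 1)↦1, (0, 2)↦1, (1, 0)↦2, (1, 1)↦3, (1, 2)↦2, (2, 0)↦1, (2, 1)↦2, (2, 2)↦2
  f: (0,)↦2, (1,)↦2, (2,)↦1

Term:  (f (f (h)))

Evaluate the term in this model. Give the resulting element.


value = 1

  h = 1
  (f (h)) = f(1,) = 2
  (f (f (h))) = f(2,) = 1
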